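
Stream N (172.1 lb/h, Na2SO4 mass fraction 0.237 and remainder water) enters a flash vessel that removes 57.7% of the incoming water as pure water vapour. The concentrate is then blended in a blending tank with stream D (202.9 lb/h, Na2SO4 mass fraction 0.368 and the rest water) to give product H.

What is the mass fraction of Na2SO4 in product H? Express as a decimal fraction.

0.386

Vapour removed = 0.577×0.763×172.1 = 75.767 lb/h; concentrate = 96.333 lb/h.
Na2SO4 reaching the mixer = 40.788 (from concentrate) + 202.9×0.368 = 115.45 lb/h.
Product flow = 96.333 + 202.9 = 299.23 lb/h; Na2SO4 fraction = 0.386.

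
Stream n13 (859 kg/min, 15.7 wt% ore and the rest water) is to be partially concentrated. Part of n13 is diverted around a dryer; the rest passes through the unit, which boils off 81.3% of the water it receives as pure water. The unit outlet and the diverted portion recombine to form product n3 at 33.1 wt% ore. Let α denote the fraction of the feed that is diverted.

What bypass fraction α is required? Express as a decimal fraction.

All 859×0.157 = 134.86 kg/min of ore reaches n3, so n3 = 134.86/0.331 = 407.44 kg/min and vapour = 451.56 kg/min.
The evaporator receives (1−α)·859 of feed at 0.843 water and removes 0.813 of that water:
0.813×0.843×(1−α)×859 = 451.56
(1−α) = 451.56/588.72 = 0.7670;  α = 0.2330.

0.233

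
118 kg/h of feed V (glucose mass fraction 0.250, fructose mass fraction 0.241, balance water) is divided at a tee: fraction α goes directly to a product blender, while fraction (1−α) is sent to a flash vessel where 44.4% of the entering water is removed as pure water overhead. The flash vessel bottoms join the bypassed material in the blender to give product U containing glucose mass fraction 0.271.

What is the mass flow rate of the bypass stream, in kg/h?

All 118×0.250 = 29.5 kg/h of glucose reaches U, so U = 29.5/0.271 = 108.86 kg/h and vapour = 9.1439 kg/h.
The evaporator receives (1−α)·118 of feed at 0.509 water and removes 0.444 of that water:
0.444×0.509×(1−α)×118 = 9.1439
(1−α) = 9.1439/26.668 = 0.3429;  α = 0.6571.
Bypass flow = 0.6571×118 = 77.539 kg/h.

77.54 kg/h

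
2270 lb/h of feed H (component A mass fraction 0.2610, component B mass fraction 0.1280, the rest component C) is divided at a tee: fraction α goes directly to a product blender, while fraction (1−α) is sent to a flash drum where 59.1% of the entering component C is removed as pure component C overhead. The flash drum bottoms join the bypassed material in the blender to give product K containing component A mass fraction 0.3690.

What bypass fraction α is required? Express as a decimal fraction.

0.189

All 2270×0.261 = 592.47 lb/h of component A reaches K, so K = 592.47/0.369 = 1605.6 lb/h and vapour = 664.39 lb/h.
The evaporator receives (1−α)·2270 of feed at 0.611 component C and removes 0.591 of that component C:
0.591×0.611×(1−α)×2270 = 664.39
(1−α) = 664.39/819.7 = 0.8105;  α = 0.1895.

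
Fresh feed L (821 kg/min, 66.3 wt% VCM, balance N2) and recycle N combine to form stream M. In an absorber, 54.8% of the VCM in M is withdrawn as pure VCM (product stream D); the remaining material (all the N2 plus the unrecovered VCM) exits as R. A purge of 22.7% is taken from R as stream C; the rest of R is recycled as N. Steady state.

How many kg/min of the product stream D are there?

VCM in M: m_A = 821×0.663 + (1−0.227)·(1−0.548)·m_A, so m_A = 544.32/0.6506 = 836.64 kg/min.
Product D = 0.548×836.64 = 458.48 kg/min.

458.5 kg/min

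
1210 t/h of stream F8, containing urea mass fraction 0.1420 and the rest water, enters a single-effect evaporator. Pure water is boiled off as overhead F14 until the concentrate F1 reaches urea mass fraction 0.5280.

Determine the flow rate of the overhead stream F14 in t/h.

urea is conserved: 1210×0.142 = 171.82 t/h all reports to the concentrate.
Concentrate = 171.82/(target fraction) = 325.42 t/h.
Overhead = 1210 − 325.42 = 884.58 t/h.

884.6 t/h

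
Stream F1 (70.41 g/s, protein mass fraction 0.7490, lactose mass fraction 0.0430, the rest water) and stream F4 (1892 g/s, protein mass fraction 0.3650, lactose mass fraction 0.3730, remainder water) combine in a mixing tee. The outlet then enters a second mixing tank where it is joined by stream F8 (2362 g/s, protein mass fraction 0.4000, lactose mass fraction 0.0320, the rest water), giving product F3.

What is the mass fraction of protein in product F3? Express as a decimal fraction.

Overall, product flow = 4324.4 g/s.
protein in = 70.41×0.749 + 1892×0.365 + 2362×0.400 = 1688.1 g/s.
protein fraction in F3 = 0.3904.

0.3904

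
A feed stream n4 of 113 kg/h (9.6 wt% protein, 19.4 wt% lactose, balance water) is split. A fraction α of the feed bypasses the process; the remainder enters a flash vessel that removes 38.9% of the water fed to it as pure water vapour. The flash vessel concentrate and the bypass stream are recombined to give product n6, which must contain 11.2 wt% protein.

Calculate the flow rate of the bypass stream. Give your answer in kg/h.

54.55 kg/h

All 113×0.096 = 10.848 kg/h of protein reaches n6, so n6 = 10.848/0.112 = 96.857 kg/h and vapour = 16.143 kg/h.
The evaporator receives (1−α)·113 of feed at 0.710 water and removes 0.389 of that water:
0.389×0.710×(1−α)×113 = 16.143
(1−α) = 16.143/31.209 = 0.5172;  α = 0.4828.
Bypass flow = 0.4828×113 = 54.552 kg/h.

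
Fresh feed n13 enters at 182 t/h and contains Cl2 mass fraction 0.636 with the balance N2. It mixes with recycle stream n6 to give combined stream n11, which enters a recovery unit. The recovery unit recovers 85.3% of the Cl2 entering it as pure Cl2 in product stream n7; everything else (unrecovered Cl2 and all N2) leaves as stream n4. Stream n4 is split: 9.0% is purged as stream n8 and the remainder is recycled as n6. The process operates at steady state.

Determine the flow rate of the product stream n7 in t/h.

Cl2 in n11: m_A = 182×0.636 + (1−0.090)·(1−0.853)·m_A, so m_A = 115.75/0.8662 = 133.63 t/h.
Product n7 = 0.853×133.63 = 113.98 t/h.

114 t/h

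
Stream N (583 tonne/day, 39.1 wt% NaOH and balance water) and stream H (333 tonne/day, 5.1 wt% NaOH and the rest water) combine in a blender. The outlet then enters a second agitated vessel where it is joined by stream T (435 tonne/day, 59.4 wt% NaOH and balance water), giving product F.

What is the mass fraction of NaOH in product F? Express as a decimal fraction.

0.3726

Overall, product flow = 1351 tonne/day.
NaOH in = 583×0.391 + 333×0.051 + 435×0.594 = 503.33 tonne/day.
NaOH fraction in F = 0.3726.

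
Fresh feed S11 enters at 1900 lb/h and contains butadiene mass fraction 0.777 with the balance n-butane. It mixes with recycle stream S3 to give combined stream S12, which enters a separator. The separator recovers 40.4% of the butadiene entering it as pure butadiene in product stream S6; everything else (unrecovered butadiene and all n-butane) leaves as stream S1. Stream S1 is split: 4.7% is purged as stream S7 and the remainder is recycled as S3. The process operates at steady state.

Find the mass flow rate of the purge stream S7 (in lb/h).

519.4 lb/h

n-butane enters only via S11 and leaves only via the purge: 1900×0.223 = 0.047×(n-butane in S1), and the separator passes all n-butane, so n-butane in S12 = n-butane in S1 = 9014.9 lb/h.
butadiene in S12: m_A = 1900×0.777 + (1−0.047)·(1−0.404)·m_A, so m_A = 1476.3/0.4320 = 3417.3 lb/h.
S1 = (1−0.404)×3417.3 + 9014.9 = 11052 lb/h.
Purge S7 = 0.047×11052 = 519.42 lb/h.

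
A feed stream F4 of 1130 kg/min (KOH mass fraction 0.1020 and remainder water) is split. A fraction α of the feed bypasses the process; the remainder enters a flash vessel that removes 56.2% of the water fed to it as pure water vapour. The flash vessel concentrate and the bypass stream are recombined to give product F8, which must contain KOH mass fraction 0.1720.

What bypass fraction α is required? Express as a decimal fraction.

All 1130×0.102 = 115.26 kg/min of KOH reaches F8, so F8 = 115.26/0.172 = 670.12 kg/min and vapour = 459.88 kg/min.
The evaporator receives (1−α)·1130 of feed at 0.898 water and removes 0.562 of that water:
0.562×0.898×(1−α)×1130 = 459.88
(1−α) = 459.88/570.28 = 0.8064;  α = 0.1936.

0.194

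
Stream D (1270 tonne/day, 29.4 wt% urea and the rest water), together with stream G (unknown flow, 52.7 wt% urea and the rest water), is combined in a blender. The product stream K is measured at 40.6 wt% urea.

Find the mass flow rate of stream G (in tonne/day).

Let G be the unknown flow. Total out = 1270 + G.
urea balance: 373.38 + 0.527·G = 0.406·(1270 + G)
(0.527 − 0.406)·G = 0.406×1270 − 373.38 = 142.24
G = 142.24 / 0.121 = 1175.5 tonne/day

1176 tonne/day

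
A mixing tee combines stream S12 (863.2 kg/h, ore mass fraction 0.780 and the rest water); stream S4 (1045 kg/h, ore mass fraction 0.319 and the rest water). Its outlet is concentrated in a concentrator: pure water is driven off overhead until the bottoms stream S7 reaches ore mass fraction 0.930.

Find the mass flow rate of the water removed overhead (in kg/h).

ore entering = 863.2×0.780 + 1045×0.319 = 1006.7 kg/h.
All ore reports to S7, so S7 = 1006.7/0.930 = 1082.4 kg/h.
Total feed = 1908.2 kg/h; overhead = 1908.2 − 1082.4 = 825.78 kg/h.

825.8 kg/h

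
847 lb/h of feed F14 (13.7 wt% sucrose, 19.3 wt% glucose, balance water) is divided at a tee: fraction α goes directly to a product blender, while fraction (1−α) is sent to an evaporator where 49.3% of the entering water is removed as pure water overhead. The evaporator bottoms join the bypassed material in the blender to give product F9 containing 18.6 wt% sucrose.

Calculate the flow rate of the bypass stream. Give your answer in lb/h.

171.5 lb/h

All 847×0.137 = 116.04 lb/h of sucrose reaches F9, so F9 = 116.04/0.186 = 623.87 lb/h and vapour = 223.13 lb/h.
The evaporator receives (1−α)·847 of feed at 0.670 water and removes 0.493 of that water:
0.493×0.670×(1−α)×847 = 223.13
(1−α) = 223.13/279.77 = 0.7976;  α = 0.2024.
Bypass flow = 0.2024×847 = 171.47 lb/h.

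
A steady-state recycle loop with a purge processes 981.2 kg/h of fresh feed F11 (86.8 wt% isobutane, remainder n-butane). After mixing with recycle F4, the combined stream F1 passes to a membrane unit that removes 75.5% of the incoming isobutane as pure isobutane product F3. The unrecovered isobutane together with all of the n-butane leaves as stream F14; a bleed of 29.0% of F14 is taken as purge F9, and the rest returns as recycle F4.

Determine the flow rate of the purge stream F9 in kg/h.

n-butane enters only via F11 and leaves only via the purge: 981.2×0.132 = 0.290×(n-butane in F14), and the membrane unit passes all n-butane, so n-butane in F1 = n-butane in F14 = 446.62 kg/h.
isobutane in F1: m_A = 981.2×0.868 + (1−0.290)·(1−0.755)·m_A, so m_A = 851.68/0.8260 = 1031 kg/h.
F14 = (1−0.755)×1031 + 446.62 = 699.22 kg/h.
Purge F9 = 0.290×699.22 = 202.77 kg/h.

202.8 kg/h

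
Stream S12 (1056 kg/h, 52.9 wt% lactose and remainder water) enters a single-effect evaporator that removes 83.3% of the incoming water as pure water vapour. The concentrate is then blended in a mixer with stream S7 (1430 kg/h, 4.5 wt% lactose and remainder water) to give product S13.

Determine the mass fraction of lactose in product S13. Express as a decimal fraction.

Vapour removed = 0.833×0.471×1056 = 414.31 kg/h; concentrate = 641.69 kg/h.
lactose reaching the mixer = 558.62 (from concentrate) + 1430×0.045 = 622.97 kg/h.
Product flow = 641.69 + 1430 = 2071.7 kg/h; lactose fraction = 0.301.

0.301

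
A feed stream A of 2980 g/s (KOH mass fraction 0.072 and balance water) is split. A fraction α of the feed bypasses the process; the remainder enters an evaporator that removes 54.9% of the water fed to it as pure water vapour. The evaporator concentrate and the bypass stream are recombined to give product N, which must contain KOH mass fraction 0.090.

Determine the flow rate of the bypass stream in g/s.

All 2980×0.072 = 214.56 g/s of KOH reaches N, so N = 214.56/0.090 = 2384 g/s and vapour = 596 g/s.
The evaporator receives (1−α)·2980 of feed at 0.928 water and removes 0.549 of that water:
0.549×0.928×(1−α)×2980 = 596
(1−α) = 596/1518.2 = 0.3926;  α = 0.6074.
Bypass flow = 0.6074×2980 = 1810.2 g/s.

1810 g/s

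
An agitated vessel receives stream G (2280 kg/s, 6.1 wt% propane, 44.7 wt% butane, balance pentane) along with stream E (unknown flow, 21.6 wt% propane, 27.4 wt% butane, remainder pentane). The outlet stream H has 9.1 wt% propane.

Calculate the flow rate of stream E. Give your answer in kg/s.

547.2 kg/s

Let E be the unknown flow. Total out = 2280 + E.
propane balance: 139.08 + 0.216·E = 0.091·(2280 + E)
(0.216 − 0.091)·E = 0.091×2280 − 139.08 = 68.4
E = 68.4 / 0.125 = 547.2 kg/s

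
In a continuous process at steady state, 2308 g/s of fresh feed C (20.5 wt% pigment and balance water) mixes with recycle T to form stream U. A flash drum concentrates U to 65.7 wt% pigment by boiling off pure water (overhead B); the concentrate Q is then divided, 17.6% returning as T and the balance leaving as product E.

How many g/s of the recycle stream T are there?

153.8 g/s

Overall pigment balance (none leaves overhead): pigment in fresh feed = pigment in product, i.e. 2308×0.205 = (1−0.176)·Q·0.657.
Q = 473.14/(0.657×0.824) = 873.97 g/s.
Recycle T = 0.176×873.97 = 153.82 g/s.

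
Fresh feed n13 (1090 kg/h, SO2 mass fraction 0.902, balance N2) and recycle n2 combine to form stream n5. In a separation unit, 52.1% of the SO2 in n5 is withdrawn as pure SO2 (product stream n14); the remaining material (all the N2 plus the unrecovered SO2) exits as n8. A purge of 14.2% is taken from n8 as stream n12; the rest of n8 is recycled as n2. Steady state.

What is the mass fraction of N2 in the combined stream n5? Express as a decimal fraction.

0.311

N2 enters only via n13 and leaves only via the purge: 1090×0.098 = 0.142×(N2 in n8), and the separation unit passes all N2, so N2 in n5 = N2 in n8 = 752.25 kg/h.
SO2 in n5: m_A = 1090×0.902 + (1−0.142)·(1−0.521)·m_A, so m_A = 983.18/0.5890 = 1669.2 kg/h.
n5 = 1669.2 + 752.25 = 2421.4 kg/h.
N2 fraction in n5 = 752.25/2421.4 = 0.311.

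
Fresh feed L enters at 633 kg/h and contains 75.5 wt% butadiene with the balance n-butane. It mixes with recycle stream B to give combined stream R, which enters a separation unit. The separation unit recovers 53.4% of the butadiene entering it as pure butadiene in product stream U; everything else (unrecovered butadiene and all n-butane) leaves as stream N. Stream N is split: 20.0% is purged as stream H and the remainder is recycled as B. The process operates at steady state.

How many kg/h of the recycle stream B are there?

n-butane enters only via L and leaves only via the purge: 633×0.245 = 0.200×(n-butane in N), and the separation unit passes all n-butane, so n-butane in R = n-butane in N = 775.42 kg/h.
butadiene in R: m_A = 633×0.755 + (1−0.200)·(1−0.534)·m_A, so m_A = 477.92/0.6272 = 761.98 kg/h.
N = (1−0.534)×761.98 + 775.42 = 1130.5 kg/h.
Recycle B = (1−0.200)×1130.5 = 904.41 kg/h.

904.4 kg/h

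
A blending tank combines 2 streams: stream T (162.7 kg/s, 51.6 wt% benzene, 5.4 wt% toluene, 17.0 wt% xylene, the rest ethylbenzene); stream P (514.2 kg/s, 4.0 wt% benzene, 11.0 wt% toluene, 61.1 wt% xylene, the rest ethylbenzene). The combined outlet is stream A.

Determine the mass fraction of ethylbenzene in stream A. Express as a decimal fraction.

Total flow out = 162.7 + 514.2 = 676.9 kg/s.
ethylbenzene in = 162.7×0.260 + 514.2×0.239 = 165.2 kg/s.
ethylbenzene mass fraction in A = 165.2/676.9 = 0.244.

0.244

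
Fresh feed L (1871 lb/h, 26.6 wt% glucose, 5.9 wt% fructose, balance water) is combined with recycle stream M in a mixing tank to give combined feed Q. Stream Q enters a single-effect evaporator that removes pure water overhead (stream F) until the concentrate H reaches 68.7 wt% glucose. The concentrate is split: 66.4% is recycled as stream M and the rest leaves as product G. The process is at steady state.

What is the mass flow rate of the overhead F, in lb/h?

Overall glucose balance (none leaves overhead): glucose in fresh feed = glucose in product, i.e. 1871×0.266 = (1−0.664)·H·0.687.
H = 497.69/(0.687×0.336) = 2156.1 lb/h.
Recycle M = 0.664×2156.1 = 1431.6 lb/h.
Combined feed Q = 1871 + 1431.6 = 3302.6 lb/h.
Overhead F = Q − H = 3302.6 − 2156.1 = 1146.6 lb/h.

1147 lb/h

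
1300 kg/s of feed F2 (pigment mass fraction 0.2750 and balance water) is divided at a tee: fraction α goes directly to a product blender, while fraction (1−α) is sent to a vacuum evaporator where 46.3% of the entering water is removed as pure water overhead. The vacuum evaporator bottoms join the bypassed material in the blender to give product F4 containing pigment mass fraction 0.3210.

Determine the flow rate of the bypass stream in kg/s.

All 1300×0.275 = 357.5 kg/s of pigment reaches F4, so F4 = 357.5/0.321 = 1113.7 kg/s and vapour = 186.29 kg/s.
The evaporator receives (1−α)·1300 of feed at 0.725 water and removes 0.463 of that water:
0.463×0.725×(1−α)×1300 = 186.29
(1−α) = 186.29/436.38 = 0.4269;  α = 0.5731.
Bypass flow = 0.5731×1300 = 745.02 kg/s.

745 kg/s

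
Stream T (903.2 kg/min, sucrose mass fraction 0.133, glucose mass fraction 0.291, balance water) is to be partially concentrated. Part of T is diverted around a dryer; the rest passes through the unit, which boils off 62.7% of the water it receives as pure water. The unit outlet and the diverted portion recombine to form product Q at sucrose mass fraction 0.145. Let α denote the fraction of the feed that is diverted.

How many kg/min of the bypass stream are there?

All 903.2×0.133 = 120.13 kg/min of sucrose reaches Q, so Q = 120.13/0.145 = 828.45 kg/min and vapour = 74.748 kg/min.
The evaporator receives (1−α)·903.2 of feed at 0.576 water and removes 0.627 of that water:
0.627×0.576×(1−α)×903.2 = 74.748
(1−α) = 74.748/326.19 = 0.2292;  α = 0.7708.
Bypass flow = 0.7708×903.2 = 696.23 kg/min.

696.2 kg/min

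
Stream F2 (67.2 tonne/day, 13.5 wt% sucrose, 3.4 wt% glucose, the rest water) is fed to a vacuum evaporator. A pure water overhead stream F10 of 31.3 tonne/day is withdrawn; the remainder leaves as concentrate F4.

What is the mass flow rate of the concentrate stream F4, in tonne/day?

35.9 tonne/day

Concentrate = 67.2 − 31.3 = 35.9 tonne/day.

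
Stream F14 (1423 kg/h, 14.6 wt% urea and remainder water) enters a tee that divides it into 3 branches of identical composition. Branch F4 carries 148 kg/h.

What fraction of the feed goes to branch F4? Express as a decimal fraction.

Fraction to F4 = 148/1423 = 0.1040.

0.104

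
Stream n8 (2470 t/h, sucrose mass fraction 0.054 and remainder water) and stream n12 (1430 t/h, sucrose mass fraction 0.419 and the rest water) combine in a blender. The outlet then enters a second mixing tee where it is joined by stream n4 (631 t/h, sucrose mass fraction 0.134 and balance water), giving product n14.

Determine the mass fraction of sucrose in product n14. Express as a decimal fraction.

0.180

Overall, product flow = 4531 t/h.
sucrose in = 2470×0.054 + 1430×0.419 + 631×0.134 = 817.1 t/h.
sucrose fraction in n14 = 0.180.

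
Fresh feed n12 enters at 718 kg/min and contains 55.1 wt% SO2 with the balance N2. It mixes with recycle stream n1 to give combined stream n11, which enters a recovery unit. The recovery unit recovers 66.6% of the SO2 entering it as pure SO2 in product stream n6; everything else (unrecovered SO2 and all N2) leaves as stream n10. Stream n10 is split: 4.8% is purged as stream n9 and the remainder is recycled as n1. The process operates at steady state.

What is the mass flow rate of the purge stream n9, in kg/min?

331.7 kg/min

N2 enters only via n12 and leaves only via the purge: 718×0.449 = 0.048×(N2 in n10), and the recovery unit passes all N2, so N2 in n11 = N2 in n10 = 6716.3 kg/min.
SO2 in n11: m_A = 718×0.551 + (1−0.048)·(1−0.666)·m_A, so m_A = 395.62/0.6820 = 580.06 kg/min.
n10 = (1−0.666)×580.06 + 6716.3 = 6910 kg/min.
Purge n9 = 0.048×6910 = 331.68 kg/min.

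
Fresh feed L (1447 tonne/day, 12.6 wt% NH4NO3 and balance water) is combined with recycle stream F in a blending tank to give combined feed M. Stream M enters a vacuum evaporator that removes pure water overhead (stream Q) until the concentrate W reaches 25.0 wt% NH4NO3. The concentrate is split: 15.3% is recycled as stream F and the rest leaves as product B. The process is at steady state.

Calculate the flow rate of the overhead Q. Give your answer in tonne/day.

717.7 tonne/day

Overall NH4NO3 balance (none leaves overhead): NH4NO3 in fresh feed = NH4NO3 in product, i.e. 1447×0.126 = (1−0.153)·W·0.250.
W = 182.32/(0.250×0.847) = 861.02 tonne/day.
Recycle F = 0.153×861.02 = 131.74 tonne/day.
Combined feed M = 1447 + 131.74 = 1578.7 tonne/day.
Overhead Q = M − W = 1578.7 − 861.02 = 717.71 tonne/day.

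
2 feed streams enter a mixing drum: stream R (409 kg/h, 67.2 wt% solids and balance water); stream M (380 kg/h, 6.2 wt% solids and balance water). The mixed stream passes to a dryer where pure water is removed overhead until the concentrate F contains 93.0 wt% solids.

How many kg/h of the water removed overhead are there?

solids entering = 409×0.672 + 380×0.062 = 298.41 kg/h.
All solids reports to F, so F = 298.41/0.930 = 320.87 kg/h.
Total feed = 789 kg/h; overhead = 789 − 320.87 = 468.13 kg/h.

468.1 kg/h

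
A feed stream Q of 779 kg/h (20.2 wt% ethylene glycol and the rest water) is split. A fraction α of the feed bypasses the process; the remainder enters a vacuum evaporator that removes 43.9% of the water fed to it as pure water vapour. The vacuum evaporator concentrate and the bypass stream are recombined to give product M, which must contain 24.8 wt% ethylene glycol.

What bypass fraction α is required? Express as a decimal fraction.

All 779×0.202 = 157.36 kg/h of ethylene glycol reaches M, so M = 157.36/0.248 = 634.51 kg/h and vapour = 144.49 kg/h.
The evaporator receives (1−α)·779 of feed at 0.798 water and removes 0.439 of that water:
0.439×0.798×(1−α)×779 = 144.49
(1−α) = 144.49/272.9 = 0.5295;  α = 0.4705.

0.471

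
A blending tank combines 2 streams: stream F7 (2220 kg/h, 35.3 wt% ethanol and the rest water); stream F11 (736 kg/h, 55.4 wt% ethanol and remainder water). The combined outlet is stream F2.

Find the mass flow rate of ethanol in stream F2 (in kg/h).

1191 kg/h

ethanol out = ethanol in = 2220×0.353 + 736×0.554 = 1191.4 kg/h.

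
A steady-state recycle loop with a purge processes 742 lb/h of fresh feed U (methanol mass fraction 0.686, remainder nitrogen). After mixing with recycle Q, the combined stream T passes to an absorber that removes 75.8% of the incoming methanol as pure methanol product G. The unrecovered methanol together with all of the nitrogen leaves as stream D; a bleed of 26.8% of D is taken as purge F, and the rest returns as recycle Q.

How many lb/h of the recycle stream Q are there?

nitrogen enters only via U and leaves only via the purge: 742×0.314 = 0.268×(nitrogen in D), and the absorber passes all nitrogen, so nitrogen in T = nitrogen in D = 869.36 lb/h.
methanol in T: m_A = 742×0.686 + (1−0.268)·(1−0.758)·m_A, so m_A = 509.01/0.8229 = 618.59 lb/h.
D = (1−0.758)×618.59 + 869.36 = 1019.1 lb/h.
Recycle Q = (1−0.268)×1019.1 = 745.95 lb/h.

746 lb/h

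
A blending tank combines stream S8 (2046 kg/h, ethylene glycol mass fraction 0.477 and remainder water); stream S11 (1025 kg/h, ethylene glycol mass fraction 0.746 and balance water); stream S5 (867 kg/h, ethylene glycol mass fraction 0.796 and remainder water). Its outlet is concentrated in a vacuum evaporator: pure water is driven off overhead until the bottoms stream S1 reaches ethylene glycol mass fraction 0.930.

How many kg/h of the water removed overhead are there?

1324 kg/h

ethylene glycol entering = 2046×0.477 + 1025×0.746 + 867×0.796 = 2430.7 kg/h.
All ethylene glycol reports to S1, so S1 = 2430.7/0.930 = 2613.7 kg/h.
Total feed = 3938 kg/h; overhead = 3938 − 2613.7 = 1324.3 kg/h.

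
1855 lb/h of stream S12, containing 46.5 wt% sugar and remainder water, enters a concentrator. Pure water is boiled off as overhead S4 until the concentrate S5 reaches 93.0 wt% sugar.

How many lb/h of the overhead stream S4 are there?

927.5 lb/h

sugar is conserved: 1855×0.465 = 862.58 lb/h all reports to the concentrate.
Concentrate = 862.58/(target fraction) = 927.5 lb/h.
Overhead = 1855 − 927.5 = 927.5 lb/h.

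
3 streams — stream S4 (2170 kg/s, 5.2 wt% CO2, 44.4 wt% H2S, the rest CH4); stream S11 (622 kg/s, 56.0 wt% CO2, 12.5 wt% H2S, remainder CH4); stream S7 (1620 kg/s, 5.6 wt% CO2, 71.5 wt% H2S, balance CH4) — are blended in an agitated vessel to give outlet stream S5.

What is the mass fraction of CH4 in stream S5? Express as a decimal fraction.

0.376

Total flow out = 2170 + 622 + 1620 = 4412 kg/s.
CH4 in = 2170×0.504 + 622×0.315 + 1620×0.229 = 1660.6 kg/s.
CH4 mass fraction in S5 = 1660.6/4412 = 0.376.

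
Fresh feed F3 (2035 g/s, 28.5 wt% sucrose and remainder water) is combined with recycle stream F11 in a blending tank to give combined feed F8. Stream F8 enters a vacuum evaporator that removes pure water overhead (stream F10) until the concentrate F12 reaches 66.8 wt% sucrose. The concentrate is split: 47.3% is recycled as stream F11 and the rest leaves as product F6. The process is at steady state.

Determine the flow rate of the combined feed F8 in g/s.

Overall sucrose balance (none leaves overhead): sucrose in fresh feed = sucrose in product, i.e. 2035×0.285 = (1−0.473)·F12·0.668.
F12 = 579.97/(0.668×0.527) = 1647.5 g/s.
Recycle F11 = 0.473×1647.5 = 779.26 g/s.
Combined feed F8 = 2035 + 779.26 = 2814.3 g/s.

2814 g/s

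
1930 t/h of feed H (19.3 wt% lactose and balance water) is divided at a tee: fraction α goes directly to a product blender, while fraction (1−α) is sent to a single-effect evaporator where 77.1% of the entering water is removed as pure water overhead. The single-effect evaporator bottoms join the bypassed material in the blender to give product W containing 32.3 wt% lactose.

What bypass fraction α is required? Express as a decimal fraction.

0.353

All 1930×0.193 = 372.49 t/h of lactose reaches W, so W = 372.49/0.323 = 1153.2 t/h and vapour = 776.78 t/h.
The evaporator receives (1−α)·1930 of feed at 0.807 water and removes 0.771 of that water:
0.771×0.807×(1−α)×1930 = 776.78
(1−α) = 776.78/1200.8 = 0.6469;  α = 0.3531.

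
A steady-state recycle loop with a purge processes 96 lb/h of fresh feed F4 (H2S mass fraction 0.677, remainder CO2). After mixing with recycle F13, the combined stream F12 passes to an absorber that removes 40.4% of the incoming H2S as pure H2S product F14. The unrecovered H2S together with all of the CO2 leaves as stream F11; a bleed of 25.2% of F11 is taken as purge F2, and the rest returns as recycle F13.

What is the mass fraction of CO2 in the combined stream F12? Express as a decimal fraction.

CO2 enters only via F4 and leaves only via the purge: 96×0.323 = 0.252×(CO2 in F11), and the absorber passes all CO2, so CO2 in F12 = CO2 in F11 = 123.05 lb/h.
H2S in F12: m_A = 96×0.677 + (1−0.252)·(1−0.404)·m_A, so m_A = 64.992/0.5542 = 117.27 lb/h.
F12 = 117.27 + 123.05 = 240.32 lb/h.
CO2 fraction in F12 = 123.05/240.32 = 0.512.

0.512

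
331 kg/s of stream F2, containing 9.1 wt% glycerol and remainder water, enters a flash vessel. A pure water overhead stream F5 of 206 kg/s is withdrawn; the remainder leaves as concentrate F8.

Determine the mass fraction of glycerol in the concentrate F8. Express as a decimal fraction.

0.241

glycerol is not removed: 331×0.091 = 30.121 kg/s of glycerol enters F8.
Concentrate = 331 − 206 = 125 kg/s.
Mass fraction = 30.121/125 = 0.241.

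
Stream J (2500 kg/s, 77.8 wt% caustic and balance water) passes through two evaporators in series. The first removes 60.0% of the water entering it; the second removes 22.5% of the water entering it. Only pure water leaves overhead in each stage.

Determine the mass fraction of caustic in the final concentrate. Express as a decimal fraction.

0.919

water in feed = 2500×0.222 = 555 kg/s.
After stage 1: water left = (1−0.600)×555 = 222; stream total = 2167 kg/s.
After stage 2: water left = (1−0.225)×222 = 172.05; final concentrate = 2117.1 kg/s.
caustic fraction = 1945/2117.1 = 0.919.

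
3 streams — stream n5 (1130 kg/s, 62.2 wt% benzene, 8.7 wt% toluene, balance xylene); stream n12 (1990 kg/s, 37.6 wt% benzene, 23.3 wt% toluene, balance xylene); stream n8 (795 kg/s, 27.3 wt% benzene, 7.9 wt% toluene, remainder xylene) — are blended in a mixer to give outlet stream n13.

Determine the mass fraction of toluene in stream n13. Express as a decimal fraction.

Total flow out = 1130 + 1990 + 795 = 3915 kg/s.
toluene in = 1130×0.087 + 1990×0.233 + 795×0.079 = 624.78 kg/s.
toluene mass fraction in n13 = 624.78/3915 = 0.160.

0.160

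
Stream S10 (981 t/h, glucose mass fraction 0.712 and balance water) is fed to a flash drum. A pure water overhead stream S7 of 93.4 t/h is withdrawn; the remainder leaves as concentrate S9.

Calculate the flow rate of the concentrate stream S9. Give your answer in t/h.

Concentrate = 981 − 93.4 = 887.6 t/h.

887.6 t/h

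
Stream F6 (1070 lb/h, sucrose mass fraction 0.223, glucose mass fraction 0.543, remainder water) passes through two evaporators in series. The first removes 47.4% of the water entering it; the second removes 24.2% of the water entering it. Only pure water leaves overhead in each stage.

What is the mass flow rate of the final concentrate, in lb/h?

water in feed = 1070×0.234 = 250.38 lb/h.
After stage 1: water left = (1−0.474)×250.38 = 131.7; stream total = 951.32 lb/h.
After stage 2: water left = (1−0.242)×131.7 = 99.829; final concentrate = 919.45 lb/h.

919.4 lb/h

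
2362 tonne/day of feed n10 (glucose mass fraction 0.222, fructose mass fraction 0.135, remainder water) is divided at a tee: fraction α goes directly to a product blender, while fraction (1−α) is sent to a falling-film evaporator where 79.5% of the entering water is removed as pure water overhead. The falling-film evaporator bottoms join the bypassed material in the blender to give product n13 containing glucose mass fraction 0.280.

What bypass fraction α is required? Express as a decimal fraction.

All 2362×0.222 = 524.36 tonne/day of glucose reaches n13, so n13 = 524.36/0.280 = 1872.7 tonne/day and vapour = 489.27 tonne/day.
The evaporator receives (1−α)·2362 of feed at 0.643 water and removes 0.795 of that water:
0.795×0.643×(1−α)×2362 = 489.27
(1−α) = 489.27/1207.4 = 0.4052;  α = 0.5948.

0.595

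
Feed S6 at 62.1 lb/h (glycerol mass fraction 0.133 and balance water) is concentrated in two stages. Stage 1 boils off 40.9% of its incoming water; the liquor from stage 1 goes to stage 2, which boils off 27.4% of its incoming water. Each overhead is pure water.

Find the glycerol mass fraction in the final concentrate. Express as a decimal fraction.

water in feed = 62.1×0.867 = 53.841 lb/h.
After stage 1: water left = (1−0.409)×53.841 = 31.82; stream total = 40.079 lb/h.
After stage 2: water left = (1−0.274)×31.82 = 23.101; final concentrate = 31.361 lb/h.
glycerol fraction = 8.2593/31.361 = 0.263.

0.263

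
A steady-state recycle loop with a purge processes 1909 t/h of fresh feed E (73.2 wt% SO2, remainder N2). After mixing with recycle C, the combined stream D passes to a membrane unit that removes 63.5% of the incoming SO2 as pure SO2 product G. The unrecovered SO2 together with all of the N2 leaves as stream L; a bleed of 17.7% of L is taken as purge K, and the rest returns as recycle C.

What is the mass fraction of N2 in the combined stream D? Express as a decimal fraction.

0.591

N2 enters only via E and leaves only via the purge: 1909×0.268 = 0.177×(N2 in L), and the membrane unit passes all N2, so N2 in D = N2 in L = 2890.5 t/h.
SO2 in D: m_A = 1909×0.732 + (1−0.177)·(1−0.635)·m_A, so m_A = 1397.4/0.6996 = 1997.4 t/h.
D = 1997.4 + 2890.5 = 4887.9 t/h.
N2 fraction in D = 2890.5/4887.9 = 0.591.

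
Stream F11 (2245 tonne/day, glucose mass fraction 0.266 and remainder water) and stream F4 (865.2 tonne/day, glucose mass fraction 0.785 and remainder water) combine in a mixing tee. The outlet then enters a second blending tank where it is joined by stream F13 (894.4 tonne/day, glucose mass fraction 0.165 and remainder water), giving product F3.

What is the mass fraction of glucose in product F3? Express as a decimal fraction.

Overall, product flow = 4004.6 tonne/day.
glucose in = 2245×0.266 + 865.2×0.785 + 894.4×0.165 = 1423.9 tonne/day.
glucose fraction in F3 = 0.356.

0.356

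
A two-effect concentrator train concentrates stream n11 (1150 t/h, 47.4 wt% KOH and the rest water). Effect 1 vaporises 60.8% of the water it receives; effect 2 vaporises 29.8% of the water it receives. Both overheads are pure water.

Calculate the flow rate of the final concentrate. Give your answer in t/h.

water in feed = 1150×0.526 = 604.9 t/h.
After stage 1: water left = (1−0.608)×604.9 = 237.12; stream total = 782.22 t/h.
After stage 2: water left = (1−0.298)×237.12 = 166.46; final concentrate = 711.56 t/h.

711.6 t/h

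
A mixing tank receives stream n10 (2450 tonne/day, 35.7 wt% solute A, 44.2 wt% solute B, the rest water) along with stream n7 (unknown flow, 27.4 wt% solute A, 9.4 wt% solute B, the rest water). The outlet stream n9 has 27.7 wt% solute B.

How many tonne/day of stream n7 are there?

Let n7 be the unknown flow. Total out = 2450 + n7.
solute B balance: 1082.9 + 0.094·n7 = 0.277·(2450 + n7)
(0.094 − 0.277)·n7 = 0.277×2450 − 1082.9 = -404.25
n7 = -404.25 / -0.183 = 2209 tonne/day

2209 tonne/day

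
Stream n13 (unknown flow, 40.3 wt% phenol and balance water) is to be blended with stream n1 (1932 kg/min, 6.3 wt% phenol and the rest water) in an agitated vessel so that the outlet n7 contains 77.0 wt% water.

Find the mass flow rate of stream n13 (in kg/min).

1865 kg/min

Let n13 be the unknown flow. Total out = 1932 + n13.
water balance: 1810.3 + 0.597·n13 = 0.770·(1932 + n13)
(0.597 − 0.770)·n13 = 0.770×1932 − 1810.3 = -322.64
n13 = -322.64 / -0.173 = 1865 kg/min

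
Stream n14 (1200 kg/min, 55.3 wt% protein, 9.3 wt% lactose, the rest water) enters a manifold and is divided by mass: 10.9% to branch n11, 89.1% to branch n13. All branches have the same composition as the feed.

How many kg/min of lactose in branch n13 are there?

Branch n13 total = 0.891×1200 = 1069.2 kg/min.
lactose in n13 = 0.093×1069.2 = 99.436 kg/min.

99.44 kg/min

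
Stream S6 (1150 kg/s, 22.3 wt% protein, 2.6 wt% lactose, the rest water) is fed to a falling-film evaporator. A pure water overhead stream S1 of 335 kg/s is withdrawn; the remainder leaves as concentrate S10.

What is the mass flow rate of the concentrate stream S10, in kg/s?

Concentrate = 1150 − 335 = 815 kg/s.

815 kg/s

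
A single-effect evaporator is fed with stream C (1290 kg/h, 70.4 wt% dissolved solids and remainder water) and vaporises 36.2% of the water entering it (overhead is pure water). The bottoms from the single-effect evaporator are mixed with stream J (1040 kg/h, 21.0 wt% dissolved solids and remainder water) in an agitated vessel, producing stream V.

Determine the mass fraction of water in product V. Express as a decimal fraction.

Vapour removed = 0.362×0.296×1290 = 138.23 kg/h; concentrate = 1151.8 kg/h.
water reaching the mixer = 243.61 (from concentrate) + 1040×0.790 = 1065.2 kg/h.
Product flow = 1151.8 + 1040 = 2191.8 kg/h; water fraction = 0.486.

0.486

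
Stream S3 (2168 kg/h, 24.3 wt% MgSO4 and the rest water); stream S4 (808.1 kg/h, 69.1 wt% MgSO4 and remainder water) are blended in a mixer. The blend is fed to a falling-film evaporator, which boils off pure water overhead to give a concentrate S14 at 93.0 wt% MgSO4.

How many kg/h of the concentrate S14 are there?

MgSO4 entering = 2168×0.243 + 808.1×0.691 = 1085.2 kg/h.
All MgSO4 reports to S14, so S14 = 1085.2/0.930 = 1166.9 kg/h.

1167 kg/h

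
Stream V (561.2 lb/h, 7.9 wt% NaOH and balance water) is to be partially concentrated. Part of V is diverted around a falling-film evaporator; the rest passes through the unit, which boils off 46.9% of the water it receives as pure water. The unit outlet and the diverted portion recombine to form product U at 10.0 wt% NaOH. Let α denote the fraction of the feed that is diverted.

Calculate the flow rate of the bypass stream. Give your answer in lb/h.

288.4 lb/h

All 561.2×0.079 = 44.335 lb/h of NaOH reaches U, so U = 44.335/0.100 = 443.35 lb/h and vapour = 117.85 lb/h.
The evaporator receives (1−α)·561.2 of feed at 0.921 water and removes 0.469 of that water:
0.469×0.921×(1−α)×561.2 = 117.85
(1−α) = 117.85/242.41 = 0.4862;  α = 0.5138.
Bypass flow = 0.5138×561.2 = 288.36 lb/h.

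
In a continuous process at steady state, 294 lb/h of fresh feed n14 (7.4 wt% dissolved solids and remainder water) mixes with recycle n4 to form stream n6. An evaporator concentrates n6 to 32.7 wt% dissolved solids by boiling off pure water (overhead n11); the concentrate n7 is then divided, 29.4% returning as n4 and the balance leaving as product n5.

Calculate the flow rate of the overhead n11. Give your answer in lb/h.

Overall dissolved solids balance (none leaves overhead): dissolved solids in fresh feed = dissolved solids in product, i.e. 294×0.074 = (1−0.294)·n7·0.327.
n7 = 21.756/(0.327×0.706) = 94.238 lb/h.
Recycle n4 = 0.294×94.238 = 27.706 lb/h.
Combined feed n6 = 294 + 27.706 = 321.71 lb/h.
Overhead n11 = n6 − n7 = 321.71 − 94.238 = 227.47 lb/h.

227.5 lb/h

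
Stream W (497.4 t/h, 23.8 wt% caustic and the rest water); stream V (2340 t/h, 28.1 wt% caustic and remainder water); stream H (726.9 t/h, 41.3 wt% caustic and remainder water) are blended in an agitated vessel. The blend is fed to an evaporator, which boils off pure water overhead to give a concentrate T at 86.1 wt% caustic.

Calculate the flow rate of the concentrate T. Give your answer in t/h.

1250 t/h

caustic entering = 497.4×0.238 + 2340×0.281 + 726.9×0.413 = 1076.1 t/h.
All caustic reports to T, so T = 1076.1/0.861 = 1249.9 t/h.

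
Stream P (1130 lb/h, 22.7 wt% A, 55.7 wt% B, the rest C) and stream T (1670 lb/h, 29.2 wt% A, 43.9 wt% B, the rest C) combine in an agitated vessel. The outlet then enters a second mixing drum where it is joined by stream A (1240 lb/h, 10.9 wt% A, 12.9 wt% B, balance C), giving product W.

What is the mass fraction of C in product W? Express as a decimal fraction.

Overall, product flow = 4040 lb/h.
C in = 1130×0.216 + 1670×0.269 + 1240×0.762 = 1638.2 lb/h.
C fraction in W = 0.405.

0.405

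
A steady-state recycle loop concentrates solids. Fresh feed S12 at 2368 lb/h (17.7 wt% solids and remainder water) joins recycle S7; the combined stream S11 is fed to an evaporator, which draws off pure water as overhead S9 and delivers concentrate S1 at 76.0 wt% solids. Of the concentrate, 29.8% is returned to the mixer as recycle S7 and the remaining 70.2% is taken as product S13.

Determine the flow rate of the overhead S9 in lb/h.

1817 lb/h

Overall solids balance (none leaves overhead): solids in fresh feed = solids in product, i.e. 2368×0.177 = (1−0.298)·S1·0.760.
S1 = 419.14/(0.760×0.702) = 785.61 lb/h.
Recycle S7 = 0.298×785.61 = 234.11 lb/h.
Combined feed S11 = 2368 + 234.11 = 2602.1 lb/h.
Overhead S9 = S11 − S1 = 2602.1 − 785.61 = 1816.5 lb/h.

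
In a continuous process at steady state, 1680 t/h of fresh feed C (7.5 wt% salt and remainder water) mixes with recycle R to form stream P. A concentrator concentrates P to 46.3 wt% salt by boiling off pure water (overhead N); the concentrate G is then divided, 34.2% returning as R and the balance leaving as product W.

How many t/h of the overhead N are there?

1408 t/h

Overall salt balance (none leaves overhead): salt in fresh feed = salt in product, i.e. 1680×0.075 = (1−0.342)·G·0.463.
G = 126/(0.463×0.658) = 413.58 t/h.
Recycle R = 0.342×413.58 = 141.45 t/h.
Combined feed P = 1680 + 141.45 = 1821.4 t/h.
Overhead N = P − G = 1821.4 − 413.58 = 1407.9 t/h.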